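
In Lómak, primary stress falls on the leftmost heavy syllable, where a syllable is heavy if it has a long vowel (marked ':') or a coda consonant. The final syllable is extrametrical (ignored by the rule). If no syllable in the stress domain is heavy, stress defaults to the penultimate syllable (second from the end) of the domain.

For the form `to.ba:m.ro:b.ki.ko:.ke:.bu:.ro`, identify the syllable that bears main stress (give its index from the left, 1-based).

The final syllable (8, ro) is extrametrical; the stress domain is syllables 1–7.
Weights: 1 to L, 2 ba:m H, 3 ro:b H, 4 ki L, 5 ko: H, 6 ke: H, 7 bu: H.
Heavy syllables in the domain: 2, 3, 5, 6, 7. The leftmost is syllable 2 (ba:m).
Primary stress: syllable 2 → to.ˈba:m.ro:b.ki.ko:.ke:.bu:.ro.

2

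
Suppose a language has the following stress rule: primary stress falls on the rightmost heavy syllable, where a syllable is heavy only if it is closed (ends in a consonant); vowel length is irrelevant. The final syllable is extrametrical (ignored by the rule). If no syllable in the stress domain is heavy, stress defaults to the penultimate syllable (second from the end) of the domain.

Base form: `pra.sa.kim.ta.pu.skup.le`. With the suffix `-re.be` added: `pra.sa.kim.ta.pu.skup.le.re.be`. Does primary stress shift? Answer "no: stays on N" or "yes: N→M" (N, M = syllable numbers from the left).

no: stays on 6

Base `pra.sa.kim.ta.pu.skup.le` (7 syllables):
  The final syllable (7, le) is extrametrical; the stress domain is syllables 1–6.
  Weights: 1 pra L, 2 sa L, 3 kim H, 4 ta L, 5 pu L, 6 skup H.
  Heavy syllables in the domain: 3, 6. The rightmost is syllable 6 (skup).
  → primary stress on syllable 6.
Suffixed `pra.sa.kim.ta.pu.skup.le.re.be` (9 syllables):
  The final syllable (9, be) is extrametrical; the stress domain is syllables 1–8.
  Weights: 1 pra L, 2 sa L, 3 kim H, 4 ta L, 5 pu L, 6 skup H, 7 le L, 8 re L.
  Heavy syllables in the domain: 3, 6. The rightmost is syllable 6 (skup).
  → primary stress on syllable 6.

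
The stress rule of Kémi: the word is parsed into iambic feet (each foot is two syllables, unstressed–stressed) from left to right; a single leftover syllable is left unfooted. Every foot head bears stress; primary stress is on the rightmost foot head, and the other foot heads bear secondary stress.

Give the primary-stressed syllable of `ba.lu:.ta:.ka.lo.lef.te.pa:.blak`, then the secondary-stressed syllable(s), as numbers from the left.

Parse left to right into iambic (σˈσ) feet: (ba.ˈlu:) (ta:.ˈka) (lo.ˈlef) (te.ˈpa:) blak. Syllable 9 is left unfooted.
Foot heads (stressed positions): 2, 4, 6, 8.
End Rule Rightmost: primary stress on the rightmost head = syllable 8.
Secondary stress on 2, 4, 6: ba.ˌlu:.ta:.ˌka.lo.ˌlef.te.ˈpa:.blak.

primary 8, secondary 2, 4, 6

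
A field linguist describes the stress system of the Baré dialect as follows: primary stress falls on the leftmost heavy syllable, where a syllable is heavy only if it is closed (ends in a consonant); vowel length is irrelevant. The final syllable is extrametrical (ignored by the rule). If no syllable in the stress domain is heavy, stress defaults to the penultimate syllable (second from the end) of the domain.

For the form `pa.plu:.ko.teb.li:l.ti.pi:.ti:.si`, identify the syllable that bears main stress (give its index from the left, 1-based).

The final syllable (9, si) is extrametrical; the stress domain is syllables 1–8.
Weights: 1 pa L, 2 plu: L, 3 ko L, 4 teb H, 5 li:l H, 6 ti L, 7 pi: L, 8 ti: L.
Heavy syllables in the domain: 4, 5. The leftmost is syllable 4 (teb).
Primary stress: syllable 4 → pa.plu:.ko.ˈteb.li:l.ti.pi:.ti:.si.

4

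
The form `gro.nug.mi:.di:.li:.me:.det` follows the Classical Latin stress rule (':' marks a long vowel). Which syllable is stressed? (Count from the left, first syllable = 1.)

Classical Latin: stress the penult if heavy (long vowel or closed), else the antepenult.
Weights: 5 li: H, 6 me: H, 7 det H.
The penult (syllable 6, me:) is heavy, so it takes stress.
Stress on syllable 6: gro.nug.mi:.di:.li:.ˈme:.det.

6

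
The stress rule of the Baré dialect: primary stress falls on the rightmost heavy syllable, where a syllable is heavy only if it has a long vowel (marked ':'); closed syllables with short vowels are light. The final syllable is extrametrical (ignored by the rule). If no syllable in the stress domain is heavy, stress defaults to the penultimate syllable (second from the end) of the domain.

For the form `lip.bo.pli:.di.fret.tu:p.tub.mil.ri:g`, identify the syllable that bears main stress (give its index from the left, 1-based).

The final syllable (9, ri:g) is extrametrical; the stress domain is syllables 1–8.
Weights: 1 lip L, 2 bo L, 3 pli: H, 4 di L, 5 fret L, 6 tu:p H, 7 tub L, 8 mil L.
Heavy syllables in the domain: 3, 6. The rightmost is syllable 6 (tu:p).
Primary stress: syllable 6 → lip.bo.pli:.di.fret.ˈtu:p.tub.mil.ri:g.

6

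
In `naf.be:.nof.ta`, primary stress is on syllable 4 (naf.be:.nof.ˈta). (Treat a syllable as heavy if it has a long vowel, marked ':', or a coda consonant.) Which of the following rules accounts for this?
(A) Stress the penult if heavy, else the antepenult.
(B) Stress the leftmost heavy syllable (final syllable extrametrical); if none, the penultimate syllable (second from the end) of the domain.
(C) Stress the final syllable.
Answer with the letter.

Rule A → syllable 3 (observed: 4).
Rule B → syllable 1 (observed: 4).
Rule C → syllable 4 ✓.

C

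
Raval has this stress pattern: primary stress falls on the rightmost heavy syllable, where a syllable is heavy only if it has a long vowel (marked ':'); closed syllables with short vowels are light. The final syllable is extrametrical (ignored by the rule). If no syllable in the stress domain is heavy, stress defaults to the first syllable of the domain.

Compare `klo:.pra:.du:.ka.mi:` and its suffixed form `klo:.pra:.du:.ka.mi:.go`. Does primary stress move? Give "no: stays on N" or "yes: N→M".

yes: 3→5

Base `klo:.pra:.du:.ka.mi:` (5 syllables):
  The final syllable (5, mi:) is extrametrical; the stress domain is syllables 1–4.
  Weights: 1 klo: H, 2 pra: H, 3 du: H, 4 ka L.
  Heavy syllables in the domain: 1, 2, 3. The rightmost is syllable 3 (du:).
  → primary stress on syllable 3.
Suffixed `klo:.pra:.du:.ka.mi:.go` (6 syllables):
  The final syllable (6, go) is extrametrical; the stress domain is syllables 1–5.
  Weights: 1 klo: H, 2 pra: H, 3 du: H, 4 ka L, 5 mi: H.
  Heavy syllables in the domain: 1, 2, 3, 5. The rightmost is syllable 5 (mi:).
  → primary stress on syllable 5.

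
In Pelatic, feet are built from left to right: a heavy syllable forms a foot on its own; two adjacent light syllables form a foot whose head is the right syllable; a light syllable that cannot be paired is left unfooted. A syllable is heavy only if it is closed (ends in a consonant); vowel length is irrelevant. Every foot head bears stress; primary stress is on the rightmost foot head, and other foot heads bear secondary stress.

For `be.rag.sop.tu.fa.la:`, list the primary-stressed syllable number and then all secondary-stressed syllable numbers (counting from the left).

primary 5, secondary 2, 3

Weights: 1 be L, 2 rag H, 3 sop H, 4 tu L, 5 fa L, 6 la: L.
Parse left to right (heavy = foot alone; LL = one foot; stranded L unfooted): be (ˈrag) (ˈsop) (tu.ˈfa) la:.
Foot heads: 2, 3, 5.
Primary stress on the rightmost head = syllable 5.
Secondary stress on 2, 3: be.ˌrag.ˌsop.tu.ˈfa.la:.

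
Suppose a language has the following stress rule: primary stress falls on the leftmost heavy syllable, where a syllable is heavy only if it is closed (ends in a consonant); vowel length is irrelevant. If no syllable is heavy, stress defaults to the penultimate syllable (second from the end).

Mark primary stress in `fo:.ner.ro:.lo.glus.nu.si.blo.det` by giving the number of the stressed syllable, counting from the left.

Weights: 1 fo: L, 2 ner H, 3 ro: L, 4 lo L, 5 glus H, 6 nu L, 7 si L, 8 blo L, 9 det H.
Heavy syllables in the domain: 2, 5, 9. The leftmost is syllable 2 (ner).
Primary stress: syllable 2 → fo:.ˈner.ro:.lo.glus.nu.si.blo.det.

2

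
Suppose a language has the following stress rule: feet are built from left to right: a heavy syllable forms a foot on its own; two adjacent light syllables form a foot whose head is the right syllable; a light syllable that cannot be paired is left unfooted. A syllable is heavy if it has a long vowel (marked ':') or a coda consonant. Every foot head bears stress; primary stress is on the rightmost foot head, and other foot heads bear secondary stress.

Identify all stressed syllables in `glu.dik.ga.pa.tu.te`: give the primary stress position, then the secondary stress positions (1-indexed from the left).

Weights: 1 glu L, 2 dik H, 3 ga L, 4 pa L, 5 tu L, 6 te L.
Parse left to right (heavy = foot alone; LL = one foot; stranded L unfooted): glu (ˈdik) (ga.ˈpa) (tu.ˈte).
Foot heads: 2, 4, 6.
Primary stress on the rightmost head = syllable 6.
Secondary stress on 2, 4: glu.ˌdik.ga.ˌpa.tu.ˈte.

primary 6, secondary 2, 4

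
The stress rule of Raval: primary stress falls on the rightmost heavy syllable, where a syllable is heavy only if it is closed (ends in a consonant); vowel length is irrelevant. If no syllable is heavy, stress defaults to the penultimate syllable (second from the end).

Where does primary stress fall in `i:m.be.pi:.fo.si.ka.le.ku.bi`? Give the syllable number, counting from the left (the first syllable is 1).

Weights: 1 i:m H, 2 be L, 3 pi: L, 4 fo L, 5 si L, 6 ka L, 7 le L, 8 ku L, 9 bi L.
Heavy syllables in the domain: 1. The rightmost is syllable 1 (i:m).
Primary stress: syllable 1 → ˈi:m.be.pi:.fo.si.ka.le.ku.bi.

1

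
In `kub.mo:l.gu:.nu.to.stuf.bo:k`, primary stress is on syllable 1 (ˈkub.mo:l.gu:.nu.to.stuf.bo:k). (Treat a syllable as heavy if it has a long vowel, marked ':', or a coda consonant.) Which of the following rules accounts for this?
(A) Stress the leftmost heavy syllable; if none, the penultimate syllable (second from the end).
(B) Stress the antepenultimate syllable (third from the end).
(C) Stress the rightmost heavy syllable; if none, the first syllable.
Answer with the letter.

A

Rule A → syllable 1 ✓.
Rule B → syllable 5 (observed: 1).
Rule C → syllable 7 (observed: 1).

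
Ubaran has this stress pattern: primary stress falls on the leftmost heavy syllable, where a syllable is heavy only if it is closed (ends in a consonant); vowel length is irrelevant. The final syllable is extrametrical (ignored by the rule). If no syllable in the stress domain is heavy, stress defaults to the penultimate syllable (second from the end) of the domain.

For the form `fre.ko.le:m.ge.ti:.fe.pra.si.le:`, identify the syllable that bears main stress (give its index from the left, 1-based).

3

The final syllable (9, le:) is extrametrical; the stress domain is syllables 1–8.
Weights: 1 fre L, 2 ko L, 3 le:m H, 4 ge L, 5 ti: L, 6 fe L, 7 pra L, 8 si L.
Heavy syllables in the domain: 3. The leftmost is syllable 3 (le:m).
Primary stress: syllable 3 → fre.ko.ˈle:m.ge.ti:.fe.pra.si.le:.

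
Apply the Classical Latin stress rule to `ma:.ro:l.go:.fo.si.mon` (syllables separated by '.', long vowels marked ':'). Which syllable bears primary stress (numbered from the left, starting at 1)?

4

Classical Latin: stress the penult if heavy (long vowel or closed), else the antepenult.
Weights: 4 fo L, 5 si L, 6 mon H.
The penult (syllable 5, si) is light, so stress falls on the antepenult (syllable 4, fo).
Stress on syllable 4: ma:.ro:l.go:.ˈfo.si.mon.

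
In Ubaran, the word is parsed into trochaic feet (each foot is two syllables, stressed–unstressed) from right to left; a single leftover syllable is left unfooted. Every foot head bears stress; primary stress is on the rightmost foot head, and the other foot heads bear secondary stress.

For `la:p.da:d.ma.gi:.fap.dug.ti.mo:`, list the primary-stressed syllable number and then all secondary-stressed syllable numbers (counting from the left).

primary 7, secondary 1, 3, 5

Parse right to left into trochaic (ˈσσ) feet: (ˈla:p.da:d) (ˈma.gi:) (ˈfap.dug) (ˈti.mo:).
Foot heads (stressed positions): 1, 3, 5, 7.
End Rule Rightmost: primary stress on the rightmost head = syllable 7.
Secondary stress on 1, 3, 5: ˌla:p.da:d.ˌma.gi:.ˌfap.dug.ˈti.mo:.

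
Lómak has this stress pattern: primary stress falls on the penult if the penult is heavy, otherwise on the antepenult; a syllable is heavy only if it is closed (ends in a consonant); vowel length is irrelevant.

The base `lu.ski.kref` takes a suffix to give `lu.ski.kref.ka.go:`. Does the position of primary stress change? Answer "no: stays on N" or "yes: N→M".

yes: 1→3

Base `lu.ski.kref` (3 syllables):
  Weights: 1 lu L, 2 ski L, 3 kref H.
  The penult (syllable 2, ski) is light, so stress falls on the antepenult (syllable 1, lu).
  → primary stress on syllable 1.
Suffixed `lu.ski.kref.ka.go:` (5 syllables):
  Weights: 3 kref H, 4 ka L, 5 go: L.
  The penult (syllable 4, ka) is light, so stress falls on the antepenult (syllable 3, kref).
  → primary stress on syllable 3.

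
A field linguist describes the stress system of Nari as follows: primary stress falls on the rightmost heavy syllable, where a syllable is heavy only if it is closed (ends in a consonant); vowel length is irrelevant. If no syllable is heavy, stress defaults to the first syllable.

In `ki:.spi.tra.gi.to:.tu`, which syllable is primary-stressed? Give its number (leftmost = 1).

1

Weights: 1 ki: L, 2 spi L, 3 tra L, 4 gi L, 5 to: L, 6 tu L.
No heavy syllable in the domain; default to the first syllable = syllable 1.
Primary stress: syllable 1 → ˈki:.spi.tra.gi.to:.tu.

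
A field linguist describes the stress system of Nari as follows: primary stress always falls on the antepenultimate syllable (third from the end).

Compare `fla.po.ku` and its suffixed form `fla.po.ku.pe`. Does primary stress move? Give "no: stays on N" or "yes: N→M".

yes: 1→2

Base `fla.po.ku` (3 syllables):
  The word has 3 syllables; the antepenultimate syllable (third from the end) is syllable 1 (fla).
  → primary stress on syllable 1.
Suffixed `fla.po.ku.pe` (4 syllables):
  The word has 4 syllables; the antepenultimate syllable (third from the end) is syllable 2 (po).
  → primary stress on syllable 2.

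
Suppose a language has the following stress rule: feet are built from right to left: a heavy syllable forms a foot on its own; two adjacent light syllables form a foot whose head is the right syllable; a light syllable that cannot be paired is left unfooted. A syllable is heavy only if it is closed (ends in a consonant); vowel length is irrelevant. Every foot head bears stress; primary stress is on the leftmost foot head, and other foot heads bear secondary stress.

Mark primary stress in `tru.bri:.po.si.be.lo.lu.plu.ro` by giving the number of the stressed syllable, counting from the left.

3

Weights: 1 tru L, 2 bri: L, 3 po L, 4 si L, 5 be L, 6 lo L, 7 lu L, 8 plu L, 9 ro L.
Parse right to left (heavy = foot alone; LL = one foot; stranded L unfooted): tru (bri:.ˈpo) (si.ˈbe) (lo.ˈlu) (plu.ˈro).
Foot heads: 3, 5, 7, 9.
Primary stress on the leftmost head = syllable 3.
Primary stress: syllable 3 → tru.bri:.ˈpo.si.be.lo.lu.plu.ro.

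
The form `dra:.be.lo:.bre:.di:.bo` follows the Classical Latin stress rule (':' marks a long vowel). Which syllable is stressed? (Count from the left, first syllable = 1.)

5

Classical Latin: stress the penult if heavy (long vowel or closed), else the antepenult.
Weights: 4 bre: H, 5 di: H, 6 bo L.
The penult (syllable 5, di:) is heavy, so it takes stress.
Stress on syllable 5: dra:.be.lo:.bre:.ˈdi:.bo.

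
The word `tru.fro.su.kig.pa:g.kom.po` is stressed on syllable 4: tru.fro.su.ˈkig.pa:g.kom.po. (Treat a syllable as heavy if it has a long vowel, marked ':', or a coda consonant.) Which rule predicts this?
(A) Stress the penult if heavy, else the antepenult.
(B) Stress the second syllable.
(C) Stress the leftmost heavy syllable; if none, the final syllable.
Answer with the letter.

Rule A → syllable 6 (observed: 4).
Rule B → syllable 2 (observed: 4).
Rule C → syllable 4 ✓.

C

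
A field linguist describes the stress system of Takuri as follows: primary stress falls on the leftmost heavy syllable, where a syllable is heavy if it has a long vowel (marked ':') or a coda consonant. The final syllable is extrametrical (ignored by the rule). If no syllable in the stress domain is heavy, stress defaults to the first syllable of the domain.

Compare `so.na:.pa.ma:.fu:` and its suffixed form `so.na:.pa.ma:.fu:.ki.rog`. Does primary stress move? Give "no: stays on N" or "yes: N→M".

no: stays on 2

Base `so.na:.pa.ma:.fu:` (5 syllables):
  The final syllable (5, fu:) is extrametrical; the stress domain is syllables 1–4.
  Weights: 1 so L, 2 na: H, 3 pa L, 4 ma: H.
  Heavy syllables in the domain: 2, 4. The leftmost is syllable 2 (na:).
  → primary stress on syllable 2.
Suffixed `so.na:.pa.ma:.fu:.ki.rog` (7 syllables):
  The final syllable (7, rog) is extrametrical; the stress domain is syllables 1–6.
  Weights: 1 so L, 2 na: H, 3 pa L, 4 ma: H, 5 fu: H, 6 ki L.
  Heavy syllables in the domain: 2, 4, 5. The leftmost is syllable 2 (na:).
  → primary stress on syllable 2.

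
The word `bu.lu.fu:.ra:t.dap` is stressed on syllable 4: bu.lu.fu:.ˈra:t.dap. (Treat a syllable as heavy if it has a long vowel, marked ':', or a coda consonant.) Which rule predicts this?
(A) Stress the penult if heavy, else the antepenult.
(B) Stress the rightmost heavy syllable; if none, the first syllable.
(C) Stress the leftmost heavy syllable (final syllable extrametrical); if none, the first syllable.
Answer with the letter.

Rule A → syllable 4 ✓.
Rule B → syllable 5 (observed: 4).
Rule C → syllable 3 (observed: 4).

A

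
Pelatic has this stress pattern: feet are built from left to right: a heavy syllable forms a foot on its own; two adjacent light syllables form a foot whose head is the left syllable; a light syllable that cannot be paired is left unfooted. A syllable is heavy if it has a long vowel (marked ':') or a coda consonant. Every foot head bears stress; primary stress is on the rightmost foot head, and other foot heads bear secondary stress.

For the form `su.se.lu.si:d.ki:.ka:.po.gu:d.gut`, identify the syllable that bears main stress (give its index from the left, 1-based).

9

Weights: 1 su L, 2 se L, 3 lu L, 4 si:d H, 5 ki: H, 6 ka: H, 7 po L, 8 gu:d H, 9 gut H.
Parse left to right (heavy = foot alone; LL = one foot; stranded L unfooted): (ˈsu.se) lu (ˈsi:d) (ˈki:) (ˈka:) po (ˈgu:d) (ˈgut).
Foot heads: 1, 4, 5, 6, 8, 9.
Primary stress on the rightmost head = syllable 9.
Primary stress: syllable 9 → su.se.lu.si:d.ki:.ka:.po.gu:d.ˈgut.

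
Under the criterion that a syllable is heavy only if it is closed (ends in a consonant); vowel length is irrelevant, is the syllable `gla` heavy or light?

`gla`: short vowel, open (no coda). Open (no coda) → light.

light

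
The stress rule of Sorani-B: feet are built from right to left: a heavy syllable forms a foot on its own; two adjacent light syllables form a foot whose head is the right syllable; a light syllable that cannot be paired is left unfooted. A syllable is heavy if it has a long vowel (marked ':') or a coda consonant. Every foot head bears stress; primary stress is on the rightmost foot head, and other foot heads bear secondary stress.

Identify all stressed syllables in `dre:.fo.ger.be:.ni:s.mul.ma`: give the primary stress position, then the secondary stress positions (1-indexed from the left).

Weights: 1 dre: H, 2 fo L, 3 ger H, 4 be: H, 5 ni:s H, 6 mul H, 7 ma L.
Parse right to left (heavy = foot alone; LL = one foot; stranded L unfooted): (ˈdre:) fo (ˈger) (ˈbe:) (ˈni:s) (ˈmul) ma.
Foot heads: 1, 3, 4, 5, 6.
Primary stress on the rightmost head = syllable 6.
Secondary stress on 1, 3, 4, 5: ˌdre:.fo.ˌger.ˌbe:.ˌni:s.ˈmul.ma.

primary 6, secondary 1, 3, 4, 5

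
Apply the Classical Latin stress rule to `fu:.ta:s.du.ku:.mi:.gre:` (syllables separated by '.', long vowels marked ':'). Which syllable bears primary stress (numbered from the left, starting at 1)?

Classical Latin: stress the penult if heavy (long vowel or closed), else the antepenult.
Weights: 4 ku: H, 5 mi: H, 6 gre: H.
The penult (syllable 5, mi:) is heavy, so it takes stress.
Stress on syllable 5: fu:.ta:s.du.ku:.ˈmi:.gre:.

5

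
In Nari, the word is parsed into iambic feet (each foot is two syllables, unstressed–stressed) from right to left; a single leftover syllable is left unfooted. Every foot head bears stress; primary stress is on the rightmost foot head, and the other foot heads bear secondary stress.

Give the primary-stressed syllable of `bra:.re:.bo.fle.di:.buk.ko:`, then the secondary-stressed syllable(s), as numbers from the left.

primary 7, secondary 3, 5

Parse right to left into iambic (σˈσ) feet: bra: (re:.ˈbo) (fle.ˈdi:) (buk.ˈko:). Syllable 1 is left unfooted.
Foot heads (stressed positions): 3, 5, 7.
End Rule Rightmost: primary stress on the rightmost head = syllable 7.
Secondary stress on 3, 5: bra:.re:.ˌbo.fle.ˌdi:.buk.ˈko:.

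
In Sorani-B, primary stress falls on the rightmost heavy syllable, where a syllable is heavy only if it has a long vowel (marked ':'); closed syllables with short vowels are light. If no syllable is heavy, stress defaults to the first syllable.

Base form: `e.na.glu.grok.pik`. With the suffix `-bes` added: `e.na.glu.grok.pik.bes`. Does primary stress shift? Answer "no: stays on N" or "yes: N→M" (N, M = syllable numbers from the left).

Base `e.na.glu.grok.pik` (5 syllables):
  Weights: 1 e L, 2 na L, 3 glu L, 4 grok L, 5 pik L.
  No heavy syllable in the domain; default to the first syllable = syllable 1.
  → primary stress on syllable 1.
Suffixed `e.na.glu.grok.pik.bes` (6 syllables):
  Weights: 1 e L, 2 na L, 3 glu L, 4 grok L, 5 pik L, 6 bes L.
  No heavy syllable in the domain; default to the first syllable = syllable 1.
  → primary stress on syllable 1.

no: stays on 1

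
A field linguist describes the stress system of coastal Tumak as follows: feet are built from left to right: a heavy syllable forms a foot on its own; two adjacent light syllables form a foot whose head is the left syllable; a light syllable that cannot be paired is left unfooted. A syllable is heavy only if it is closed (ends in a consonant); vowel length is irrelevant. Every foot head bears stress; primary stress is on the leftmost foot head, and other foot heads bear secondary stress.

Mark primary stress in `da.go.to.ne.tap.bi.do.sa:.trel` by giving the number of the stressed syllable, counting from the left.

Weights: 1 da L, 2 go L, 3 to L, 4 ne L, 5 tap H, 6 bi L, 7 do L, 8 sa: L, 9 trel H.
Parse left to right (heavy = foot alone; LL = one foot; stranded L unfooted): (ˈda.go) (ˈto.ne) (ˈtap) (ˈbi.do) sa: (ˈtrel).
Foot heads: 1, 3, 5, 6, 9.
Primary stress on the leftmost head = syllable 1.
Primary stress: syllable 1 → ˈda.go.to.ne.tap.bi.do.sa:.trel.

1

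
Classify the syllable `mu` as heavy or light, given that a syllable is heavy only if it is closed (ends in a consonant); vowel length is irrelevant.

`mu`: short vowel, open (no coda). Open (no coda) → light.

light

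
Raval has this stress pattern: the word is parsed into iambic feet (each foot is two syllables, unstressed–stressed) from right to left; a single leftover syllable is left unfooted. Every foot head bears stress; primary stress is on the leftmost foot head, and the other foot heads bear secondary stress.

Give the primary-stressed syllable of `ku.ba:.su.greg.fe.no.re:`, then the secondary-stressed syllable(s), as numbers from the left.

Parse right to left into iambic (σˈσ) feet: ku (ba:.ˈsu) (greg.ˈfe) (no.ˈre:). Syllable 1 is left unfooted.
Foot heads (stressed positions): 3, 5, 7.
End Rule Leftmost: primary stress on the leftmost head = syllable 3.
Secondary stress on 5, 7: ku.ba:.ˈsu.greg.ˌfe.no.ˌre:.

primary 3, secondary 5, 7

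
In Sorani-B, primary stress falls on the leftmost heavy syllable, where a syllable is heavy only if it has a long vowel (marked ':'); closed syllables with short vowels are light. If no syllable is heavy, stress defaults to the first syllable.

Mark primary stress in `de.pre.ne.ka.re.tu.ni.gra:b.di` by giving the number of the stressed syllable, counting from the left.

8

Weights: 1 de L, 2 pre L, 3 ne L, 4 ka L, 5 re L, 6 tu L, 7 ni L, 8 gra:b H, 9 di L.
Heavy syllables in the domain: 8. The leftmost is syllable 8 (gra:b).
Primary stress: syllable 8 → de.pre.ne.ka.re.tu.ni.ˈgra:b.di.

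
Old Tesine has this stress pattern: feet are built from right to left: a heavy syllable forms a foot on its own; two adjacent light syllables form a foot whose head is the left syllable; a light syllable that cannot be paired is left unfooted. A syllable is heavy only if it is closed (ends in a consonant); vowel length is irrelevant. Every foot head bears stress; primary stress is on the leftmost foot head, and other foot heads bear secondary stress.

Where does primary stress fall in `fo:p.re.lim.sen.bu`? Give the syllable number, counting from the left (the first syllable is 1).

Weights: 1 fo:p H, 2 re L, 3 lim H, 4 sen H, 5 bu L.
Parse right to left (heavy = foot alone; LL = one foot; stranded L unfooted): (ˈfo:p) re (ˈlim) (ˈsen) bu.
Foot heads: 1, 3, 4.
Primary stress on the leftmost head = syllable 1.
Primary stress: syllable 1 → ˈfo:p.re.lim.sen.bu.

1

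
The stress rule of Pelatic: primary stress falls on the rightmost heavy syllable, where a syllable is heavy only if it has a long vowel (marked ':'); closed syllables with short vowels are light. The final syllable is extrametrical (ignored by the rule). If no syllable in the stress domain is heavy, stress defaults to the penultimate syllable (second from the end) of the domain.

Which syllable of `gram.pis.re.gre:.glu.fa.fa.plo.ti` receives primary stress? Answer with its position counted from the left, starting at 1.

4

The final syllable (9, ti) is extrametrical; the stress domain is syllables 1–8.
Weights: 1 gram L, 2 pis L, 3 re L, 4 gre: H, 5 glu L, 6 fa L, 7 fa L, 8 plo L.
Heavy syllables in the domain: 4. The rightmost is syllable 4 (gre:).
Primary stress: syllable 4 → gram.pis.re.ˈgre:.glu.fa.fa.plo.ti.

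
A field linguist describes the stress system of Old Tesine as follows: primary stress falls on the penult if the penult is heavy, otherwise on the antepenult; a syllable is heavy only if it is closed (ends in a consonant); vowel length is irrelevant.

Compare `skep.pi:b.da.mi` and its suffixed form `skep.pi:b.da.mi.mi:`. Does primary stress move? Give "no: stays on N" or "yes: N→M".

yes: 2→3

Base `skep.pi:b.da.mi` (4 syllables):
  Weights: 2 pi:b H, 3 da L, 4 mi L.
  The penult (syllable 3, da) is light, so stress falls on the antepenult (syllable 2, pi:b).
  → primary stress on syllable 2.
Suffixed `skep.pi:b.da.mi.mi:` (5 syllables):
  Weights: 3 da L, 4 mi L, 5 mi: L.
  The penult (syllable 4, mi) is light, so stress falls on the antepenult (syllable 3, da).
  → primary stress on syllable 3.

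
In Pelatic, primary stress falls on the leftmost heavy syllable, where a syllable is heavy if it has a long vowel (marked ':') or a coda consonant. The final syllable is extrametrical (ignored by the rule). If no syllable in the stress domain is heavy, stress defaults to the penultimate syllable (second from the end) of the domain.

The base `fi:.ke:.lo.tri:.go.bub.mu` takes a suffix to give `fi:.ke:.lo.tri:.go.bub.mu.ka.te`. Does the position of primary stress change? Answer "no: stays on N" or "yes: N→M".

Base `fi:.ke:.lo.tri:.go.bub.mu` (7 syllables):
  The final syllable (7, mu) is extrametrical; the stress domain is syllables 1–6.
  Weights: 1 fi: H, 2 ke: H, 3 lo L, 4 tri: H, 5 go L, 6 bub H.
  Heavy syllables in the domain: 1, 2, 4, 6. The leftmost is syllable 1 (fi:).
  → primary stress on syllable 1.
Suffixed `fi:.ke:.lo.tri:.go.bub.mu.ka.te` (9 syllables):
  The final syllable (9, te) is extrametrical; the stress domain is syllables 1–8.
  Weights: 1 fi: H, 2 ke: H, 3 lo L, 4 tri: H, 5 go L, 6 bub H, 7 mu L, 8 ka L.
  Heavy syllables in the domain: 1, 2, 4, 6. The leftmost is syllable 1 (fi:).
  → primary stress on syllable 1.

no: stays on 1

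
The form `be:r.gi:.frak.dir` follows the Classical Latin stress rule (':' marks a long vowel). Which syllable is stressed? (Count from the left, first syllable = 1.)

Classical Latin: stress the penult if heavy (long vowel or closed), else the antepenult.
Weights: 2 gi: H, 3 frak H, 4 dir H.
The penult (syllable 3, frak) is heavy, so it takes stress.
Stress on syllable 3: be:r.gi:.ˈfrak.dir.

3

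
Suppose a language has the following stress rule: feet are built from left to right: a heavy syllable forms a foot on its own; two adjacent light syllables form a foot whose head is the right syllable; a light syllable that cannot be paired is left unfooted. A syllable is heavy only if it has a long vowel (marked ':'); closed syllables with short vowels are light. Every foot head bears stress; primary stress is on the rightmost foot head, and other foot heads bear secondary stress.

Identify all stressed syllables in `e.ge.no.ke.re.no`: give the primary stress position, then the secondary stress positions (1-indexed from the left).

Weights: 1 e L, 2 ge L, 3 no L, 4 ke L, 5 re L, 6 no L.
Parse left to right (heavy = foot alone; LL = one foot; stranded L unfooted): (e.ˈge) (no.ˈke) (re.ˈno).
Foot heads: 2, 4, 6.
Primary stress on the rightmost head = syllable 6.
Secondary stress on 2, 4: e.ˌge.no.ˌke.re.ˈno.

primary 6, secondary 2, 4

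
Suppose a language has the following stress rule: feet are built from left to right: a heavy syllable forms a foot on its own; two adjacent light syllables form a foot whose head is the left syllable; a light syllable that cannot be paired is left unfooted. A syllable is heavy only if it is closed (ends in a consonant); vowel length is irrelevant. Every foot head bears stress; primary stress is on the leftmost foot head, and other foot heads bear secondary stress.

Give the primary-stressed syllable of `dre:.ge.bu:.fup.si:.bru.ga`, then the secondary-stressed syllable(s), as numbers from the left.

primary 1, secondary 4, 5

Weights: 1 dre: L, 2 ge L, 3 bu: L, 4 fup H, 5 si: L, 6 bru L, 7 ga L.
Parse left to right (heavy = foot alone; LL = one foot; stranded L unfooted): (ˈdre:.ge) bu: (ˈfup) (ˈsi:.bru) ga.
Foot heads: 1, 4, 5.
Primary stress on the leftmost head = syllable 1.
Secondary stress on 4, 5: ˈdre:.ge.bu:.ˌfup.ˌsi:.bru.ga.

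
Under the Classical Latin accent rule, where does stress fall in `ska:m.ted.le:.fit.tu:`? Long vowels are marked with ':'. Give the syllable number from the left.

4

Classical Latin: stress the penult if heavy (long vowel or closed), else the antepenult.
Weights: 3 le: H, 4 fit H, 5 tu: H.
The penult (syllable 4, fit) is heavy, so it takes stress.
Stress on syllable 4: ska:m.ted.le:.ˈfit.tu:.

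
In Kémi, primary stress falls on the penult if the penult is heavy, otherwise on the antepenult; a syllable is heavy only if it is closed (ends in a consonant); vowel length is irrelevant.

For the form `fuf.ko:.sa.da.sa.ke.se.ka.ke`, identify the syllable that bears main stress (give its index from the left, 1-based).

Weights: 7 se L, 8 ka L, 9 ke L.
The penult (syllable 8, ka) is light, so stress falls on the antepenult (syllable 7, se).
Primary stress: syllable 7 → fuf.ko:.sa.da.sa.ke.ˈse.ka.ke.

7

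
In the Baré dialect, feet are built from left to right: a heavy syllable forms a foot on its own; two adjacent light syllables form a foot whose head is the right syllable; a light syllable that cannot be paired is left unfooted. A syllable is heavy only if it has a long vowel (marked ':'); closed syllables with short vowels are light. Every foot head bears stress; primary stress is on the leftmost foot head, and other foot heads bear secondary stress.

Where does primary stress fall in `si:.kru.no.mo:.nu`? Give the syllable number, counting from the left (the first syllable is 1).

Weights: 1 si: H, 2 kru L, 3 no L, 4 mo: H, 5 nu L.
Parse left to right (heavy = foot alone; LL = one foot; stranded L unfooted): (ˈsi:) (kru.ˈno) (ˈmo:) nu.
Foot heads: 1, 3, 4.
Primary stress on the leftmost head = syllable 1.
Primary stress: syllable 1 → ˈsi:.kru.no.mo:.nu.

1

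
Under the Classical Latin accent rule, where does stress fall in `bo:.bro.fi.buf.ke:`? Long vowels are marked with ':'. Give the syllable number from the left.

Classical Latin: stress the penult if heavy (long vowel or closed), else the antepenult.
Weights: 3 fi L, 4 buf H, 5 ke: H.
The penult (syllable 4, buf) is heavy, so it takes stress.
Stress on syllable 4: bo:.bro.fi.ˈbuf.ke:.

4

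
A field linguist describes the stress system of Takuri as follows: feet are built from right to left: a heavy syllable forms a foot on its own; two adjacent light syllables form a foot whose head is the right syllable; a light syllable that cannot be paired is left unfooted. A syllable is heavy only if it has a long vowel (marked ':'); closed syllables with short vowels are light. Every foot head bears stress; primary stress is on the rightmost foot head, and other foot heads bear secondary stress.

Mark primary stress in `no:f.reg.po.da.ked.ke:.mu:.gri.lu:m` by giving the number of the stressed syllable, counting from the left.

Weights: 1 no:f H, 2 reg L, 3 po L, 4 da L, 5 ked L, 6 ke: H, 7 mu: H, 8 gri L, 9 lu:m H.
Parse right to left (heavy = foot alone; LL = one foot; stranded L unfooted): (ˈno:f) (reg.ˈpo) (da.ˈked) (ˈke:) (ˈmu:) gri (ˈlu:m).
Foot heads: 1, 3, 5, 6, 7, 9.
Primary stress on the rightmost head = syllable 9.
Primary stress: syllable 9 → no:f.reg.po.da.ked.ke:.mu:.gri.ˈlu:m.

9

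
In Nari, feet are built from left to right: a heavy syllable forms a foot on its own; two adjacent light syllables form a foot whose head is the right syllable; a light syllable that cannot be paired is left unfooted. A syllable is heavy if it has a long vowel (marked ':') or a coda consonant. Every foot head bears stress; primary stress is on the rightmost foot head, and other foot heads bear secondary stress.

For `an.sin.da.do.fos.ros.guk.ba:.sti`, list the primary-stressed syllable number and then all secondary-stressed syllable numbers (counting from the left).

Weights: 1 an H, 2 sin H, 3 da L, 4 do L, 5 fos H, 6 ros H, 7 guk H, 8 ba: H, 9 sti L.
Parse left to right (heavy = foot alone; LL = one foot; stranded L unfooted): (ˈan) (ˈsin) (da.ˈdo) (ˈfos) (ˈros) (ˈguk) (ˈba:) sti.
Foot heads: 1, 2, 4, 5, 6, 7, 8.
Primary stress on the rightmost head = syllable 8.
Secondary stress on 1, 2, 4, 5, 6, 7: ˌan.ˌsin.da.ˌdo.ˌfos.ˌros.ˌguk.ˈba:.sti.

primary 8, secondary 1, 2, 4, 5, 6, 7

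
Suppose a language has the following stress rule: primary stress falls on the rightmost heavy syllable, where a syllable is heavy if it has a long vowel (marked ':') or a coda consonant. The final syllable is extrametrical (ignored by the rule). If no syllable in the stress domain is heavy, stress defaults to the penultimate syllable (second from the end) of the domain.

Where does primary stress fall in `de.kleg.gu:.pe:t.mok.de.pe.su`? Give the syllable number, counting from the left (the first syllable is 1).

5

The final syllable (8, su) is extrametrical; the stress domain is syllables 1–7.
Weights: 1 de L, 2 kleg H, 3 gu: H, 4 pe:t H, 5 mok H, 6 de L, 7 pe L.
Heavy syllables in the domain: 2, 3, 4, 5. The rightmost is syllable 5 (mok).
Primary stress: syllable 5 → de.kleg.gu:.pe:t.ˈmok.de.pe.su.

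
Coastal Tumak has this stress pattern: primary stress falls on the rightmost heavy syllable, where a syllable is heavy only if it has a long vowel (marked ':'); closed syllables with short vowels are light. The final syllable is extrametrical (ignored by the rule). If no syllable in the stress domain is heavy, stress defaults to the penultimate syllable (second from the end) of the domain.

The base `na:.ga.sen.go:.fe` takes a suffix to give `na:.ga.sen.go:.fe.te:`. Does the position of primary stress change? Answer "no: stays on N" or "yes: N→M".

no: stays on 4

Base `na:.ga.sen.go:.fe` (5 syllables):
  The final syllable (5, fe) is extrametrical; the stress domain is syllables 1–4.
  Weights: 1 na: H, 2 ga L, 3 sen L, 4 go: H.
  Heavy syllables in the domain: 1, 4. The rightmost is syllable 4 (go:).
  → primary stress on syllable 4.
Suffixed `na:.ga.sen.go:.fe.te:` (6 syllables):
  The final syllable (6, te:) is extrametrical; the stress domain is syllables 1–5.
  Weights: 1 na: H, 2 ga L, 3 sen L, 4 go: H, 5 fe L.
  Heavy syllables in the domain: 1, 4. The rightmost is syllable 4 (go:).
  → primary stress on syllable 4.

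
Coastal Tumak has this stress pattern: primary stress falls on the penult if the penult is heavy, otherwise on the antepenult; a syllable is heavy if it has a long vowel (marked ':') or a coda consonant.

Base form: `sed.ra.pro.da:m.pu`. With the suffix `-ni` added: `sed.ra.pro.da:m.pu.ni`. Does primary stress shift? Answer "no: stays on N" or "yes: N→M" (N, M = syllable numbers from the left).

no: stays on 4

Base `sed.ra.pro.da:m.pu` (5 syllables):
  Weights: 3 pro L, 4 da:m H, 5 pu L.
  The penult (syllable 4, da:m) is heavy, so it takes stress.
  → primary stress on syllable 4.
Suffixed `sed.ra.pro.da:m.pu.ni` (6 syllables):
  Weights: 4 da:m H, 5 pu L, 6 ni L.
  The penult (syllable 5, pu) is light, so stress falls on the antepenult (syllable 4, da:m).
  → primary stress on syllable 4.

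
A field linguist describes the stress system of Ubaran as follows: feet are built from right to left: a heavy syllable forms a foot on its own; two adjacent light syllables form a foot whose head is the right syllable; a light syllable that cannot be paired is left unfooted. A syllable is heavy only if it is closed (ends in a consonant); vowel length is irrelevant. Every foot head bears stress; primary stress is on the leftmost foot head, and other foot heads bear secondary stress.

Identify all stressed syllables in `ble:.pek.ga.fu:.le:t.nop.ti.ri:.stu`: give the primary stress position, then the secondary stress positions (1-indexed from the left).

Weights: 1 ble: L, 2 pek H, 3 ga L, 4 fu: L, 5 le:t H, 6 nop H, 7 ti L, 8 ri: L, 9 stu L.
Parse right to left (heavy = foot alone; LL = one foot; stranded L unfooted): ble: (ˈpek) (ga.ˈfu:) (ˈle:t) (ˈnop) ti (ri:.ˈstu).
Foot heads: 2, 4, 5, 6, 9.
Primary stress on the leftmost head = syllable 2.
Secondary stress on 4, 5, 6, 9: ble:.ˈpek.ga.ˌfu:.ˌle:t.ˌnop.ti.ri:.ˌstu.

primary 2, secondary 4, 5, 6, 9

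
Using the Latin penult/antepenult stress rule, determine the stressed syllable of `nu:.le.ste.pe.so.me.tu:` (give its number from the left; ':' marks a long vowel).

Classical Latin: stress the penult if heavy (long vowel or closed), else the antepenult.
Weights: 5 so L, 6 me L, 7 tu: H.
The penult (syllable 6, me) is light, so stress falls on the antepenult (syllable 5, so).
Stress on syllable 5: nu:.le.ste.pe.ˈso.me.tu:.

5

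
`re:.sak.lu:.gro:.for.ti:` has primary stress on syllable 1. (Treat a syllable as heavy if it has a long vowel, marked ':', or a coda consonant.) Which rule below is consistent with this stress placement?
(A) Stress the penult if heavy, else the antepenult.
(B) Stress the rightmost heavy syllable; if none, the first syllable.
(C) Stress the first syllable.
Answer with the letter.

C

Rule A → syllable 5 (observed: 1).
Rule B → syllable 6 (observed: 1).
Rule C → syllable 1 ✓.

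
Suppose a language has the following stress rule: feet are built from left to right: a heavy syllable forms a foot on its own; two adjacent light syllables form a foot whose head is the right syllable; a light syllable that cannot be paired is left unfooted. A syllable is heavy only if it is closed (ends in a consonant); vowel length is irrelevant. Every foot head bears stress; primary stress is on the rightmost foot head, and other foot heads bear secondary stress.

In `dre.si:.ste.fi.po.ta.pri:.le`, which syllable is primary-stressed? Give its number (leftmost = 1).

8

Weights: 1 dre L, 2 si: L, 3 ste L, 4 fi L, 5 po L, 6 ta L, 7 pri: L, 8 le L.
Parse left to right (heavy = foot alone; LL = one foot; stranded L unfooted): (dre.ˈsi:) (ste.ˈfi) (po.ˈta) (pri:.ˈle).
Foot heads: 2, 4, 6, 8.
Primary stress on the rightmost head = syllable 8.
Primary stress: syllable 8 → dre.si:.ste.fi.po.ta.pri:.ˈle.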